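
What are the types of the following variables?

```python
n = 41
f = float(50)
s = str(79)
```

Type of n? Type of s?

n is assigned a bare integer (no decimal point), so it is an int; s is assigned the result of calling str(), which returns a str

int, str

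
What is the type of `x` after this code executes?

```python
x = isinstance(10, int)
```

isinstance() returns bool

bool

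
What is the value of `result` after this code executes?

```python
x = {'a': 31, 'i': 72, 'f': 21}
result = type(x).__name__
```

x is dict; result = 'dict'

'dict'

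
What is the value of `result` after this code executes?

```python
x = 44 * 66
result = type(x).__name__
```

x is int; result = 'int'

'int'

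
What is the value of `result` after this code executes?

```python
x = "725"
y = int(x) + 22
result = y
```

x = '725'; y = 747; result = 747

747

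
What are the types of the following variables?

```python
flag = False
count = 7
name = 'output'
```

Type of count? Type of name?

count is assigned a bare integer (no decimal point), so it is an int; name is assigned a quoted string literal, so it is a str

int, str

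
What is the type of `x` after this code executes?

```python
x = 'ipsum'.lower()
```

str.lower() returns str

str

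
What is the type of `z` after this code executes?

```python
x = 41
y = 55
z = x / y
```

int / int = float

float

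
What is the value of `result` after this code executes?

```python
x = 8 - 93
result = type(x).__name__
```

x is int; result = 'int'

'int'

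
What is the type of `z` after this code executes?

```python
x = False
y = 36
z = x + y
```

bool + int = int (bool is subclass of int)

int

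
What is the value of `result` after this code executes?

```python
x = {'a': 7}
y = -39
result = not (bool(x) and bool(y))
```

x = {'a': 7}; y = -39; result = False

False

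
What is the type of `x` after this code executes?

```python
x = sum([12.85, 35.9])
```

sum() of floats returns float

float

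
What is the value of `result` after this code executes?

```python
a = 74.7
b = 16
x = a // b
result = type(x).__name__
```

a is float; b is int; x is float; result = 'float'

'float'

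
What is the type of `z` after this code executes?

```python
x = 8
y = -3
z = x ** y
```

int ** negative = float

float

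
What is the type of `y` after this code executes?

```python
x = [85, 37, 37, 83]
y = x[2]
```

Indexing list[int] returns int

int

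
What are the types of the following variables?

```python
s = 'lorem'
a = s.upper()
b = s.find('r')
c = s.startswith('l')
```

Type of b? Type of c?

find() returns int; startswith() returns bool

int, bool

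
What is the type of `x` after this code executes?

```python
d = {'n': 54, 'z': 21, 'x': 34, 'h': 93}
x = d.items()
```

dict.items() returns dict_items view

dict_items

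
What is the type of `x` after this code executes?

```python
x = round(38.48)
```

round() with no decimal places returns int

int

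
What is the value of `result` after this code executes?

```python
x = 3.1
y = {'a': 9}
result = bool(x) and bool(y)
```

x = 3.1; y = {'a': 9}; result = True

True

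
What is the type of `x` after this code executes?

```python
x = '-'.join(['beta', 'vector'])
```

str.join() returns str

str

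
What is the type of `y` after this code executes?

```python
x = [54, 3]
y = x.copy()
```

list.copy() returns list

list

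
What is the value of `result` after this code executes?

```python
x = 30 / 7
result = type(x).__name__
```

x is float; result = 'float'

'float'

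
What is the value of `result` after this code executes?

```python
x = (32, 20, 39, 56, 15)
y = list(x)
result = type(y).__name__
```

x is tuple; y is list; result = 'list'

'list'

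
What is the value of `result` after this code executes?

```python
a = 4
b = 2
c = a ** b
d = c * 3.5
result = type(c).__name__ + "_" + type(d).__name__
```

a is int; b is int; c is int; d is float; result = 'int_float'

'int_float'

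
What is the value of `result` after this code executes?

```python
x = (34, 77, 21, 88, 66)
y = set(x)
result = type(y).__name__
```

x is tuple; y is set; result = 'set'

'set'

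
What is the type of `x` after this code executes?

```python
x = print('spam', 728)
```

print() returns None

NoneType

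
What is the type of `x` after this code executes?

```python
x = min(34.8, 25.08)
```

min() of floats returns float

float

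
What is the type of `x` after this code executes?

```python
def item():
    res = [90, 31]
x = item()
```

Function without return returns None

NoneType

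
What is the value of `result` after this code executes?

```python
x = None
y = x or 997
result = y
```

x = None; y = 997; result = 997

997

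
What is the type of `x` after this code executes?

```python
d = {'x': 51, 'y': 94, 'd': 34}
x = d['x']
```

Accessing dict[str, int] with str key returns int

int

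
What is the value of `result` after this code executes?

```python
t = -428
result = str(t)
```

t = -428; result = '-428'

'-428'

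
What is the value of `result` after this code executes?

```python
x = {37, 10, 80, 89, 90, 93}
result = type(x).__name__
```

x is set; result = 'set'

'set'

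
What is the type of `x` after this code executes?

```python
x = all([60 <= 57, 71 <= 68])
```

all() returns bool

bool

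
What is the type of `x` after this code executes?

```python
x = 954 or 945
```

'or' returns first truthy value (int)

int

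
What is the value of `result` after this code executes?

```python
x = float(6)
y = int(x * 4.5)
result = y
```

x = 6.0; y = 27; result = 27

27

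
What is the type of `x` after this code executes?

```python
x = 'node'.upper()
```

str.upper() returns str

str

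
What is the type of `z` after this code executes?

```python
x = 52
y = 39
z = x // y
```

int // int = int

int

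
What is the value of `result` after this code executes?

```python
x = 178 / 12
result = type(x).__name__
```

x is float; result = 'float'

'float'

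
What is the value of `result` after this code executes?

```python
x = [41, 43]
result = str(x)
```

x = [41, 43]; result = '[41, 43]'

'[41, 43]'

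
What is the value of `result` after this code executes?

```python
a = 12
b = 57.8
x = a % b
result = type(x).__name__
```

a is int; b is float; x is float; result = 'float'

'float'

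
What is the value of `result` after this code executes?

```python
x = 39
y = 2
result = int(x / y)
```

x = 39; y = 2; result = 19

19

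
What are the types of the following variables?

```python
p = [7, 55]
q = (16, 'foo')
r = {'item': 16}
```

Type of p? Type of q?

p is assigned a list literal (square brackets); q is assigned a tuple (parenthesized, comma-separated values)

list, tuple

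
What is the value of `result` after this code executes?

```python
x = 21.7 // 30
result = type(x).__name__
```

x is float; result = 'float'

'float'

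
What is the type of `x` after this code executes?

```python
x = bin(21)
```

bin() returns str representation

str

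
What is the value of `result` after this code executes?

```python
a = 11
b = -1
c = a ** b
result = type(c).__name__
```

a is int; b is int; c is float; result = 'float'

'float'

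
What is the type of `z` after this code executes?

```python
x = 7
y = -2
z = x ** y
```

int ** negative = float

float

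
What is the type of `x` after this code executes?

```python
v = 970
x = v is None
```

'is' comparison returns bool

bool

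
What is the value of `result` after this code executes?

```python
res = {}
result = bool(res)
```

res = {}; result = False

False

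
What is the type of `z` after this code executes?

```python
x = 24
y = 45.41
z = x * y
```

int * float = float

float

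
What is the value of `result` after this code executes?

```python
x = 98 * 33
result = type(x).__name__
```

x is int; result = 'int'

'int'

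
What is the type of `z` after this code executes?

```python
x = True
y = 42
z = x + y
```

bool + int = int (bool is subclass of int)

int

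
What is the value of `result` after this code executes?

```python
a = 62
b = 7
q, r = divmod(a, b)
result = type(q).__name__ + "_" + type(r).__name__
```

a is int; b is int; q is int; r is int; result = 'int_int'

'int_int'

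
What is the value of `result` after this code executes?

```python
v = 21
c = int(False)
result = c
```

v = 21; c = 0; result = 0

0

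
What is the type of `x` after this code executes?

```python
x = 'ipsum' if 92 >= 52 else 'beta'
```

Both branches of conditional are str

str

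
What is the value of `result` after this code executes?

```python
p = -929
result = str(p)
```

p = -929; result = '-929'

'-929'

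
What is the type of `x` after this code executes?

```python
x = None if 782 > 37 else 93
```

782 > 37 is True, so the if branch is taken

NoneType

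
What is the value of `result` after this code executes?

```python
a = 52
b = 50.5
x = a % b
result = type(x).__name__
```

a is int; b is float; x is float; result = 'float'

'float'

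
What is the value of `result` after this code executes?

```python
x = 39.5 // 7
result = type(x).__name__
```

x is float; result = 'float'

'float'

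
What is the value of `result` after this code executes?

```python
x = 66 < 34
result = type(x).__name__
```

x is bool; result = 'bool'

'bool'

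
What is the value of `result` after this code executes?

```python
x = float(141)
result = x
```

x = 141.0; result = 141.0

141.0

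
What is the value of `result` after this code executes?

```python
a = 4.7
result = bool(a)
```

a = 4.7; result = True

True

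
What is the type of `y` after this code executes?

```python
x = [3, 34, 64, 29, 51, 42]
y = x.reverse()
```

list.reverse() returns None

NoneType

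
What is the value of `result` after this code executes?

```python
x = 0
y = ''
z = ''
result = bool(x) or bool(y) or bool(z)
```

x = 0; y = ''; z = ''; result = False

False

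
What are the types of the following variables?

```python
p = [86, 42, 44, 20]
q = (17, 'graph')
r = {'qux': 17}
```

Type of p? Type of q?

p is assigned a list literal (square brackets); q is assigned a tuple (parenthesized, comma-separated values)

list, tuple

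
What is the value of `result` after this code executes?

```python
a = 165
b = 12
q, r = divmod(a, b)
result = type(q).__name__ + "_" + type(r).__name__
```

a is int; b is int; q is int; r is int; result = 'int_int'

'int_int'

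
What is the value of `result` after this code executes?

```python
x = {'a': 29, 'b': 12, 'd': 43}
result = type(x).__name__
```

x is dict; result = 'dict'

'dict'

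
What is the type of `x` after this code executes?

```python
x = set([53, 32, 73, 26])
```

set() constructor returns set

set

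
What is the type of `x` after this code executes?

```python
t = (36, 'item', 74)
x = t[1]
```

Index 1 of tuple is a str literal

str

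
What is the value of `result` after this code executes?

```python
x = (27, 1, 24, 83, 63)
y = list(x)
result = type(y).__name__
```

x is tuple; y is list; result = 'list'

'list'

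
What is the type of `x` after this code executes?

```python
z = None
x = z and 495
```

'and' returns first falsy value (None)

NoneType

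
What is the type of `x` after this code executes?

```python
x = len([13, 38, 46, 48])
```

len() always returns int

int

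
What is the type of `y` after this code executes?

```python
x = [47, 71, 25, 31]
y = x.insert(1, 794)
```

list.insert() returns None

NoneType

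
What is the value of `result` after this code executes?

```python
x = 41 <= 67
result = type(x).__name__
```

x is bool; result = 'bool'

'bool'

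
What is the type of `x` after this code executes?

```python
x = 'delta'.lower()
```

str.lower() returns str

str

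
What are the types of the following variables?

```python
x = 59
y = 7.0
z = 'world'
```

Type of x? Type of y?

x is assigned a bare integer (no decimal point), so it is an int; y is assigned a number with a decimal point, so it is a float

int, float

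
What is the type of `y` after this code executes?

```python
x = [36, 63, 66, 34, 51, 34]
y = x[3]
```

Indexing list[int] returns int

int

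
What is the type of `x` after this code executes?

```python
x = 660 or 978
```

'or' returns first truthy value (int)

int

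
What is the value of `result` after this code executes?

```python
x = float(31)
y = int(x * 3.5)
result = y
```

x = 31.0; y = 108; result = 108

108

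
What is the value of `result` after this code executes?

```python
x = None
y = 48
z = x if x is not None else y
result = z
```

x = None; y = 48; z = 48; result = 48

48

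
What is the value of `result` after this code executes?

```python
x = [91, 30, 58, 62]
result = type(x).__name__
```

x is list; result = 'list'

'list'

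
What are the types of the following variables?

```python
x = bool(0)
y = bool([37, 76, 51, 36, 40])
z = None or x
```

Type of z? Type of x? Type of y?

None or bool returns the bool; bool() returns bool; bool() returns bool

bool, bool, bool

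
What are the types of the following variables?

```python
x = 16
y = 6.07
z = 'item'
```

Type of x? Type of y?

x is assigned a bare integer (no decimal point), so it is an int; y is assigned a number with a decimal point, so it is a float

int, float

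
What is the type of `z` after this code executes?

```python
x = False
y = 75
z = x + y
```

bool + int = int (bool is subclass of int)

int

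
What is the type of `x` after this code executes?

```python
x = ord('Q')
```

ord() returns int (code point)

int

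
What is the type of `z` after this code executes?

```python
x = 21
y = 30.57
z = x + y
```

int + float = float

float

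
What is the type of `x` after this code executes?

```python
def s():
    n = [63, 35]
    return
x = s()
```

Bare return returns None

NoneType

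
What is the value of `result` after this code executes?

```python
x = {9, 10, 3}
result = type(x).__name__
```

x is set; result = 'set'

'set'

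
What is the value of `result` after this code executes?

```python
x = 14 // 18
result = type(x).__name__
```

x is int; result = 'int'

'int'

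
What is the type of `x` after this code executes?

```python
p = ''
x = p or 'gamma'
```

'or' returns first truthy value (str)

str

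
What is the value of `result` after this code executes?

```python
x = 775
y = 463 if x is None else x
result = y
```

x = 775; y = 775; result = 775

775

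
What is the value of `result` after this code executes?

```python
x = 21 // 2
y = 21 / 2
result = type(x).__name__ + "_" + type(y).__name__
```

x is int; y is float; result = 'int_float'

'int_float'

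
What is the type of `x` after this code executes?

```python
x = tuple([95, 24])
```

tuple() constructor returns tuple

tuple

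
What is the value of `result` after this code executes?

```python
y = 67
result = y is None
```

y = 67; result = False

False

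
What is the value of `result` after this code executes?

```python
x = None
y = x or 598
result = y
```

x = None; y = 598; result = 598

598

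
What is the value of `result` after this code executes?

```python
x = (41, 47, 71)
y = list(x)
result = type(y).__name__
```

x is tuple; y is list; result = 'list'

'list'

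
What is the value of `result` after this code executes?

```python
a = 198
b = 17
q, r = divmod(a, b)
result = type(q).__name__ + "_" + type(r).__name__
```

a is int; b is int; q is int; r is int; result = 'int_int'

'int_int'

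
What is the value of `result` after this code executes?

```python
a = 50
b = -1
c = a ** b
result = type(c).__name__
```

a is int; b is int; c is float; result = 'float'

'float'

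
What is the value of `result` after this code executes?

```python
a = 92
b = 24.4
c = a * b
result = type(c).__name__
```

a is int; b is float; c is float; result = 'float'

'float'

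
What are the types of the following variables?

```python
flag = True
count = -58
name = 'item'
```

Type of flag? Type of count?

flag is assigned the constant True, which has type bool; count is assigned a bare integer (no decimal point), so it is an int

bool, int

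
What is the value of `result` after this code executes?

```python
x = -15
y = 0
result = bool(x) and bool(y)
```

x = -15; y = 0; result = False

False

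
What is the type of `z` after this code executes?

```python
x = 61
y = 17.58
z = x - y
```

int - float = float

float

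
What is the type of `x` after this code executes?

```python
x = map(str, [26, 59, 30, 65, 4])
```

map() returns a map object

map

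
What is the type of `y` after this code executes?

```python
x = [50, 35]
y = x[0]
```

Indexing list[int] returns int

int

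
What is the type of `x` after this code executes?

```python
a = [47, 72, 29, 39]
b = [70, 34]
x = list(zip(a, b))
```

list(zip()) returns a list of tuples

list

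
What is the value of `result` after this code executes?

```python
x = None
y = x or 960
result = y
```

x = None; y = 960; result = 960

960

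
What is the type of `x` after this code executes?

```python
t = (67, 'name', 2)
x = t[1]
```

Index 1 of tuple is a str literal

str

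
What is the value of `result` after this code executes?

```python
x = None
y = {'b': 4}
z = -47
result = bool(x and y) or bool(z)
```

x = None; y = {'b': 4}; z = -47; result = True

True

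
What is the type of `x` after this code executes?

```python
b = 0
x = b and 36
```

'and' returns first falsy value (0 is int)

int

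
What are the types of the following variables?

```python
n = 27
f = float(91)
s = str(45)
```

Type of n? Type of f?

n is assigned a bare integer (no decimal point), so it is an int; f is assigned the result of calling float(), which returns a float

int, float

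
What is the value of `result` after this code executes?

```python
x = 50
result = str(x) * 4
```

x = 50; result = '50505050'

'50505050'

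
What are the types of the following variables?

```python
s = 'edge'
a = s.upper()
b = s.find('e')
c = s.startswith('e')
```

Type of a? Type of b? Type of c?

upper() returns str; find() returns int; startswith() returns bool

str, int, bool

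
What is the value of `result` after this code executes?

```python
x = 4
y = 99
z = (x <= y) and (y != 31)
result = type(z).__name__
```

x is int; y is int; z is bool; result = 'bool'

'bool'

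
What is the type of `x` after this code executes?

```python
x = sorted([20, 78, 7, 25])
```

sorted() always returns list

list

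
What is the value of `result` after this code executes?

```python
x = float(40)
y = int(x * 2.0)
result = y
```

x = 40.0; y = 80; result = 80

80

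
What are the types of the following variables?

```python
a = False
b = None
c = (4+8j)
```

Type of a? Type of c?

a is assigned the constant False, which has type bool; c is assigned (4+8j), an int plus an imaginary literal (j suffix), which evaluates to complex

bool, complex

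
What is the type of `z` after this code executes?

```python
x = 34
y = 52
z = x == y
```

Equality comparison returns bool

bool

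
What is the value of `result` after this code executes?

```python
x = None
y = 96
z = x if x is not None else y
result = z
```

x = None; y = 96; z = 96; result = 96

96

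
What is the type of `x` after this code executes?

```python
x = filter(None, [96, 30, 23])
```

filter() returns a filter object

filter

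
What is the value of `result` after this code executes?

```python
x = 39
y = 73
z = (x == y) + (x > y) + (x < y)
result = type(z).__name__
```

x is int; y is int; z is int; result = 'int'

'int'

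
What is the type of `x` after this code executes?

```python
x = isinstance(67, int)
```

isinstance() returns bool

bool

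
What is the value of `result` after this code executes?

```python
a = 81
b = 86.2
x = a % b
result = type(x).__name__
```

a is int; b is float; x is float; result = 'float'

'float'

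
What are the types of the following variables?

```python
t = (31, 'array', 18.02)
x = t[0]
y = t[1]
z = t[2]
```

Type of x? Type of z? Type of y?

tuple[0] is int; tuple[2] is float; tuple[1] is str

int, float, str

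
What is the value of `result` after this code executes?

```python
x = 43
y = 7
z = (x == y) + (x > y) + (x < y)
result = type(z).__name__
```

x is int; y is int; z is int; result = 'int'

'int'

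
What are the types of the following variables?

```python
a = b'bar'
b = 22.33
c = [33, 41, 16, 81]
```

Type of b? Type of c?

b is assigned a number with a decimal point, so it is a float; c is assigned a list literal (square brackets)

float, list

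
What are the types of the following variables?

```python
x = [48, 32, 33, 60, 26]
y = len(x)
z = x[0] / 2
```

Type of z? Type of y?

int / int = float; len() returns int

float, int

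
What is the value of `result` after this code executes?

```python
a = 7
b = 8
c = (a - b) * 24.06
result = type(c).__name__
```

a is int; b is int; c is float; result = 'float'

'float'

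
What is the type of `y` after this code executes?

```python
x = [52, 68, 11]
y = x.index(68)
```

list.index() returns int

int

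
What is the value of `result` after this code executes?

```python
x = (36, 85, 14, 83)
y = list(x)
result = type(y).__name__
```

x is tuple; y is list; result = 'list'

'list'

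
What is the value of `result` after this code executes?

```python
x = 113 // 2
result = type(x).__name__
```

x is int; result = 'int'

'int'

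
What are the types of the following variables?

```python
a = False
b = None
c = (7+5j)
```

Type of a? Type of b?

a is assigned the constant False, which has type bool; b is assigned None, whose type is NoneType

bool, NoneType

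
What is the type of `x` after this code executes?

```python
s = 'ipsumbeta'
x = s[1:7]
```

Slicing a str returns str

str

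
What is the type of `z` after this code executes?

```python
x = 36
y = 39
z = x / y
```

int / int = float

float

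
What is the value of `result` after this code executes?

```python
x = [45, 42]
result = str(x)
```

x = [45, 42]; result = '[45, 42]'

'[45, 42]'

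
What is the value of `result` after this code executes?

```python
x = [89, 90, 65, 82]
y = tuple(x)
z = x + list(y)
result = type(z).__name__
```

x is list; y is tuple; z is list; result = 'list'

'list'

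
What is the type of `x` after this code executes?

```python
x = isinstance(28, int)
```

isinstance() returns bool

bool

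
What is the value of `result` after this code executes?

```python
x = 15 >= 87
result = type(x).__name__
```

x is bool; result = 'bool'

'bool'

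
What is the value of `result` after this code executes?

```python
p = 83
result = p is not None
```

p = 83; result = True

True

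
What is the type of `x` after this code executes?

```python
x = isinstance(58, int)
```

isinstance() returns bool

bool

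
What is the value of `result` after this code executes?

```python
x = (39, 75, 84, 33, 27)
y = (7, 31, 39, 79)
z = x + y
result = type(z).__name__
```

x is tuple; y is tuple; z is tuple; result = 'tuple'

'tuple'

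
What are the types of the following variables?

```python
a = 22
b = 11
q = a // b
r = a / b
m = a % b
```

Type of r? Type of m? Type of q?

/ returns float; % of ints returns int; // returns int

float, int, int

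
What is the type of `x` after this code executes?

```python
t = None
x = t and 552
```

'and' returns first falsy value (None)

NoneType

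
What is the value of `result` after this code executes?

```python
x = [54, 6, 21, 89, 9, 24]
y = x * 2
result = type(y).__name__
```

x is list; y is list; result = 'list'

'list'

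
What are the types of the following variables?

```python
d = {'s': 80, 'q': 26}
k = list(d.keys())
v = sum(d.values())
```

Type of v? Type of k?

sum of ints is int; list() converts to list

int, list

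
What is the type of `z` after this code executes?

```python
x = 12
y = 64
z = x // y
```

int // int = int

int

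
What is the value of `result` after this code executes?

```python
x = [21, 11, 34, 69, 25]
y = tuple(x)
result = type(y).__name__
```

x is list; y is tuple; result = 'tuple'

'tuple'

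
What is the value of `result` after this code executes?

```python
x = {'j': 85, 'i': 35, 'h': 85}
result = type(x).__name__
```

x is dict; result = 'dict'

'dict'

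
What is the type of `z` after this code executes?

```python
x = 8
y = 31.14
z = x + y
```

int + float = float

float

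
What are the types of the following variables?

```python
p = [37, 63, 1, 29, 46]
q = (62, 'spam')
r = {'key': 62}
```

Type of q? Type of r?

q is assigned a tuple (parenthesized, comma-separated values); r is assigned a dict literal ({key: value})

tuple, dict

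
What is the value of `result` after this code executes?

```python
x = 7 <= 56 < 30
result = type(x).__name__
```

x is bool; result = 'bool'

'bool'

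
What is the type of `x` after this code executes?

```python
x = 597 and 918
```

'and' with truthy values returns last operand (int)

int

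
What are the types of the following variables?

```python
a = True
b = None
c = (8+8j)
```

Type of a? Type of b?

a is assigned the constant True, which has type bool; b is assigned None, whose type is NoneType

bool, NoneType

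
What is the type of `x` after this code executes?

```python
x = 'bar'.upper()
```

str.upper() returns str

str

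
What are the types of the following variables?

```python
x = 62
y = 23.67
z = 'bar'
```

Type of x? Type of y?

x is assigned a bare integer (no decimal point), so it is an int; y is assigned a number with a decimal point, so it is a float

int, float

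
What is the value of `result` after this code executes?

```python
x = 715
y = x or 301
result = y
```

x = 715; y = 715; result = 715

715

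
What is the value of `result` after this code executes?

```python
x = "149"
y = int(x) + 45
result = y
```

x = '149'; y = 194; result = 194

194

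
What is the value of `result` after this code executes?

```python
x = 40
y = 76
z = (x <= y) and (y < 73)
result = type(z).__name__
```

x is int; y is int; z is bool; result = 'bool'

'bool'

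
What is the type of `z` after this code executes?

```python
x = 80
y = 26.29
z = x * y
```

int * float = float

float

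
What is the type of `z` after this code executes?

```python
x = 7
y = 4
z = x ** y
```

positive int ** positive int = int

int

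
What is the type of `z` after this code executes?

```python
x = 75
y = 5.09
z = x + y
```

int + float = float

float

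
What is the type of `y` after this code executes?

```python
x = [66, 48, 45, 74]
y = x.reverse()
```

list.reverse() returns None

NoneType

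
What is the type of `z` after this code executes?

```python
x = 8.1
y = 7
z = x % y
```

float % int = float

float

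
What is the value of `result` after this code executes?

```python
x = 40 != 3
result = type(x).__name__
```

x is bool; result = 'bool'

'bool'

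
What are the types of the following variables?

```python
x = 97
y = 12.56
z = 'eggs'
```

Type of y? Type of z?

y is assigned a number with a decimal point, so it is a float; z is assigned a quoted string literal, so it is a str

float, str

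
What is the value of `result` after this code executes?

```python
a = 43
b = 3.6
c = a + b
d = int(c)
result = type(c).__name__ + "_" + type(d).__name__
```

a is int; b is float; c is float; d is int; result = 'float_int'

'float_int'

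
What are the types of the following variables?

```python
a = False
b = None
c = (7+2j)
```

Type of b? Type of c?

b is assigned None, whose type is NoneType; c is assigned (7+2j), an int plus an imaginary literal (j suffix), which evaluates to complex

NoneType, complex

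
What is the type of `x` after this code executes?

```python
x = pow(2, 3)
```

pow(int, int) returns int

int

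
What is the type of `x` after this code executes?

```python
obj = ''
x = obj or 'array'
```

'or' returns first truthy value (str)

str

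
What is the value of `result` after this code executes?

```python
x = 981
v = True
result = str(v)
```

x = 981; v = True; result = 'True'

'True'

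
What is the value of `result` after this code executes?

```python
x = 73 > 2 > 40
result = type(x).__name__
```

x is bool; result = 'bool'

'bool'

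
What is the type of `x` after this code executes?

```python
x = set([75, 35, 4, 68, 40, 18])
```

set() constructor returns set

set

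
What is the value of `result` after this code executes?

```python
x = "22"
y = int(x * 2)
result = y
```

x = '22'; y = 2222; result = 2222

2222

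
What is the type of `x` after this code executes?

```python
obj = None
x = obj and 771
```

'and' returns first falsy value (None)

NoneType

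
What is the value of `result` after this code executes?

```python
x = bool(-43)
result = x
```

x = True; result = True

True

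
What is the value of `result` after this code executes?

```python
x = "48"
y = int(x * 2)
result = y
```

x = '48'; y = 4848; result = 4848

4848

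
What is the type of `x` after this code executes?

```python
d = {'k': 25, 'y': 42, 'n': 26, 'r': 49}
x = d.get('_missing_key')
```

dict.get() returns None when key not found

NoneType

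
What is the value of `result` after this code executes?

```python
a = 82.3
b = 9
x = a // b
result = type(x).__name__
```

a is float; b is int; x is float; result = 'float'

'float'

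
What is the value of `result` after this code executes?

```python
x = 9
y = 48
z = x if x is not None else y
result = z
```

x = 9; y = 48; z = 9; result = 9

9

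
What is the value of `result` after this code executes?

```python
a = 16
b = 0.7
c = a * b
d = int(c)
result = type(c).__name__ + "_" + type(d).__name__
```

a is int; b is float; c is float; d is int; result = 'float_int'

'float_int'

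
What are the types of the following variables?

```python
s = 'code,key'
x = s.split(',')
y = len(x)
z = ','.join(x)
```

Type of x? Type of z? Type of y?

str.split() returns list; str.join() returns str; len() returns int

list, str, int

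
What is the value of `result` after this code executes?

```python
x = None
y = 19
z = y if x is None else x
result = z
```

x = None; y = 19; z = 19; result = 19

19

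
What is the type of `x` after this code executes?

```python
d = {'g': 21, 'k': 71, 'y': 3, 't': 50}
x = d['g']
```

Accessing dict[str, int] with str key returns int

int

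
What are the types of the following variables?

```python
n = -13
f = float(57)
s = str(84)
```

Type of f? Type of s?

f is assigned the result of calling float(), which returns a float; s is assigned the result of calling str(), which returns a str

float, str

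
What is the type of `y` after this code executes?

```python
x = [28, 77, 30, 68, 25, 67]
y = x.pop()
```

list.pop() returns the popped element

int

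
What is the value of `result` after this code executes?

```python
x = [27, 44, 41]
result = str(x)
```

x = [27, 44, 41]; result = '[27, 44, 41]'

'[27, 44, 41]'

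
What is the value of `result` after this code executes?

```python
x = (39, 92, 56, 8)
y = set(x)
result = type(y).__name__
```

x is tuple; y is set; result = 'set'

'set'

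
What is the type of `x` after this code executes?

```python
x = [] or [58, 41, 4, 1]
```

'or' returns first truthy value (list)

list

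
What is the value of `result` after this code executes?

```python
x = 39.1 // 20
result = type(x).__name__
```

x is float; result = 'float'

'float'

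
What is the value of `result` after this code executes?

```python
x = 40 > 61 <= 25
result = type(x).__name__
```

x is bool; result = 'bool'

'bool'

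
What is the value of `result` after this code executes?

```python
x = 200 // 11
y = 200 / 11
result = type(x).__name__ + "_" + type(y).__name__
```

x is int; y is float; result = 'int_float'

'int_float'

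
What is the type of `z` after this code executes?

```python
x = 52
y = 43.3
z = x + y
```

int + float = float

float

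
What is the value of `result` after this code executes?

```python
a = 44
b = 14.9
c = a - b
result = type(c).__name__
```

a is int; b is float; c is float; result = 'float'

'float'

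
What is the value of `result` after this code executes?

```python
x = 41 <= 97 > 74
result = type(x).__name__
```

x is bool; result = 'bool'

'bool'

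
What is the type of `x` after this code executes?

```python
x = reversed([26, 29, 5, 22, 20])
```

reversed() on a list returns list_reverseiterator

list_reverseiterator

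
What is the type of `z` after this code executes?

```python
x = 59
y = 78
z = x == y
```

Equality comparison returns bool

bool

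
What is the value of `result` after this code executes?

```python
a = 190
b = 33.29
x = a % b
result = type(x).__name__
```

a is int; b is float; x is float; result = 'float'

'float'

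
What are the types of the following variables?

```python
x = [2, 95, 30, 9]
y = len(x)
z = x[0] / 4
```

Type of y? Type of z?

len() returns int; int / int = float

int, float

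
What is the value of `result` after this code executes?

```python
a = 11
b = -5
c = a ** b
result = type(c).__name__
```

a is int; b is int; c is float; result = 'float'

'float'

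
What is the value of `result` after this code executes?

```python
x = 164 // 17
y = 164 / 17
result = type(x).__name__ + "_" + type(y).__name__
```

x is int; y is float; result = 'int_float'

'int_float'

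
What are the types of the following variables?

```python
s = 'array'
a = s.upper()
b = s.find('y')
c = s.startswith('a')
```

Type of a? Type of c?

upper() returns str; startswith() returns bool

str, bool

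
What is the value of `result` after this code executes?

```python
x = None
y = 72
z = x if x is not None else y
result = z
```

x = None; y = 72; z = 72; result = 72

72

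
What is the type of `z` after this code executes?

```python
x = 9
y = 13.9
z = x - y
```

int - float = float

float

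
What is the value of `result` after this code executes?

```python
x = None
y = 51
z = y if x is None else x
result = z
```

x = None; y = 51; z = 51; result = 51

51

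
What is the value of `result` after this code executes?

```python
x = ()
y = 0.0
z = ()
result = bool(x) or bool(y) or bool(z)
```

x = (); y = 0.0; z = (); result = False

False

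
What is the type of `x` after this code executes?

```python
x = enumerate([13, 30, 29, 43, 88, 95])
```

enumerate() returns an enumerate object

enumerate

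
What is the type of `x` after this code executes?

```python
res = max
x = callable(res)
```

callable() returns bool

bool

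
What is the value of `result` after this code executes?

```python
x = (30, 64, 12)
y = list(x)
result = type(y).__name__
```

x is tuple; y is list; result = 'list'

'list'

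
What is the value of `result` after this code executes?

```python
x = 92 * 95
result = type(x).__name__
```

x is int; result = 'int'

'int'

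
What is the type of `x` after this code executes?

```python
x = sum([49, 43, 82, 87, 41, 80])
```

sum() of ints returns int

int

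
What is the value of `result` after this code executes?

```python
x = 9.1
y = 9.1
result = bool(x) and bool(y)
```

x = 9.1; y = 9.1; result = True

True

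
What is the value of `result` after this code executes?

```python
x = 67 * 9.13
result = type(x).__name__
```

x is float; result = 'float'

'float'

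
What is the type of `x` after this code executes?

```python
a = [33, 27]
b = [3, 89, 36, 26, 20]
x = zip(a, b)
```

zip() returns a zip object

zip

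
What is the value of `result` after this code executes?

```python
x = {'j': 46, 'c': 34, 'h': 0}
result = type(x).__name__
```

x is dict; result = 'dict'

'dict'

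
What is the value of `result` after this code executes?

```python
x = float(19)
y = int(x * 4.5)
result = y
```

x = 19.0; y = 85; result = 85

85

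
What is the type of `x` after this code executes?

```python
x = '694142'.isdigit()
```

str.isdigit() returns bool

bool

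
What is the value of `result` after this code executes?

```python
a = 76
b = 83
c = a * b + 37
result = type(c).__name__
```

a is int; b is int; c is int; result = 'int'

'int'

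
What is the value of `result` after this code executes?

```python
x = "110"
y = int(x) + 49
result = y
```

x = '110'; y = 159; result = 159

159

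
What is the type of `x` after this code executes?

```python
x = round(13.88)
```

round() with no decimal places returns int

int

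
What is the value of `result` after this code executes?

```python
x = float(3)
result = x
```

x = 3.0; result = 3.0

3.0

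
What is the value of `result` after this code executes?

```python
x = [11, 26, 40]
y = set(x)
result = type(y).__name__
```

x is list; y is set; result = 'set'

'set'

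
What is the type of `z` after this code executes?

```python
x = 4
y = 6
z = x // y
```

int // int = int

int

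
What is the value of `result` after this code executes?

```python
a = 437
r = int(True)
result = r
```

a = 437; r = 1; result = 1

1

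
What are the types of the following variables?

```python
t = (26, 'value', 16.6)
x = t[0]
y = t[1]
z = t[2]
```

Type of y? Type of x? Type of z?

tuple[1] is str; tuple[0] is int; tuple[2] is float

str, int, float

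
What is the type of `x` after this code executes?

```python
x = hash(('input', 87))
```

hash() returns int

int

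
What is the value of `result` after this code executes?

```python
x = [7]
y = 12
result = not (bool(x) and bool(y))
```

x = [7]; y = 12; result = False

False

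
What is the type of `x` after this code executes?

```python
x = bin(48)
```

bin() returns str representation

str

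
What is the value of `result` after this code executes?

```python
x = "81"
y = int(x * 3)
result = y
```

x = '81'; y = 818181; result = 818181

818181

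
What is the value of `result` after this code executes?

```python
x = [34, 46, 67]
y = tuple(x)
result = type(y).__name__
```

x is list; y is tuple; result = 'tuple'

'tuple'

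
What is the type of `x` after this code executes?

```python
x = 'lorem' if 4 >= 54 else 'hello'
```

Both branches of conditional are str

str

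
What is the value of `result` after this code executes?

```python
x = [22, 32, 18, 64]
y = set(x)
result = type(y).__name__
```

x is list; y is set; result = 'set'

'set'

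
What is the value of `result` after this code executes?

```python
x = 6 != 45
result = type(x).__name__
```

x is bool; result = 'bool'

'bool'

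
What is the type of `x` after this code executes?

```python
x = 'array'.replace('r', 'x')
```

str.replace() returns str

str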